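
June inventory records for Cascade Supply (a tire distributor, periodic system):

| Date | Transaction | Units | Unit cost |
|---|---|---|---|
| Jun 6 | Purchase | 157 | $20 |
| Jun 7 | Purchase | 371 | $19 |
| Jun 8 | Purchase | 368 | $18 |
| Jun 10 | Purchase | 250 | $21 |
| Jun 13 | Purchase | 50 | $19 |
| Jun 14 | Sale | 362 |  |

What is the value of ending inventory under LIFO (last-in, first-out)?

Jun 14, 362 sold [LIFO — newest first]: 50 @ $19 + 250 @ $21 + 62 @ $18 = $7,316
Ending inventory: 157 @ $20 + 371 @ $19 + 306 @ $18 = $15,697
Check: goods available $23,013 = COGS $7,316 + ending $15,697

Ending inventory = $15,697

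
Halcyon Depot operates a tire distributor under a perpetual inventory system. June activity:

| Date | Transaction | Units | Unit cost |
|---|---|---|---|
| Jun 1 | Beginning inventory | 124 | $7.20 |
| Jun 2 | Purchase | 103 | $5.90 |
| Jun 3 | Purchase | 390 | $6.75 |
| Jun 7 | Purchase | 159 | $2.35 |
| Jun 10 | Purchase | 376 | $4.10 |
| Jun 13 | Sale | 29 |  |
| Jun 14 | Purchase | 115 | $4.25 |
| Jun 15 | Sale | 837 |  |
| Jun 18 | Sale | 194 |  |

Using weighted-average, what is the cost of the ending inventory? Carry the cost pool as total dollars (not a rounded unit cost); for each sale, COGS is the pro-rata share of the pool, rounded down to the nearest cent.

After Jun 1: 124 on hand, pool $892.80 (≈ $7.2000 each)
After Jun 2: 227 on hand, pool $1,500.50 (≈ $6.6101 each)
After Jun 3: 617 on hand, pool $4,133.00 (≈ $6.6985 each)
After Jun 7: 776 on hand, pool $4,506.65 (≈ $5.8075 each)
After Jun 10: 1152 on hand, pool $6,048.25 (≈ $5.2502 each)
Jun 13, sell 29: 29/1152 × $6,048.25 → $152.25
After Jun 14: 1238 on hand, pool $6,384.75 (≈ $5.1573 each)
Jun 15, sell 837: 837/1238 × $6,384.75 → $4,316.66
Jun 18, sell 194: 194/401 × $2,068.09 → $1,000.52
Total COGS = $152.25 + $4,316.66 + $1,000.52 = $5,469.43
Ending inventory (cost pool remaining) = $1,067.57

Ending inventory = $1,067.57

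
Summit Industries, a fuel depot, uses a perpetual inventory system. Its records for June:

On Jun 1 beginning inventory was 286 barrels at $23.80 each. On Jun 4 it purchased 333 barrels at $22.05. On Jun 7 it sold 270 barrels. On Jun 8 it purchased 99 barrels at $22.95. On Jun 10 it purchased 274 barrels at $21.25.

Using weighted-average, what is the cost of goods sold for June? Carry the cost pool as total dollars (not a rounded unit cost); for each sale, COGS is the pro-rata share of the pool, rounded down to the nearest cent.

COGS = $6,171.81

After Jun 1: 286 on hand, pool $6,806.80 (≈ $23.8000 each)
After Jun 4: 619 on hand, pool $14,149.45 (≈ $22.8586 each)
Jun 7, sell 270: 270/619 × $14,149.45 → $6,171.81
After Jun 8: 448 on hand, pool $10,249.69 (≈ $22.8788 each)
After Jun 10: 722 on hand, pool $16,072.19 (≈ $22.2607 each)
Ending inventory (cost pool remaining) = $16,072.19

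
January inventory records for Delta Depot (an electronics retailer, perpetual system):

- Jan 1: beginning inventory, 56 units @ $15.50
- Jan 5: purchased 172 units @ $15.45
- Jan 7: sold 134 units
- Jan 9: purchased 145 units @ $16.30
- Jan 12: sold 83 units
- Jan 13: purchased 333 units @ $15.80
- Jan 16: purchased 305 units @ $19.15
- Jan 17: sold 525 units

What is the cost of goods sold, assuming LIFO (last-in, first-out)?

COGS = $12,739.95

Jan 7, 134 sold [LIFO — newest first]: 134 @ $15.45 = $2,070.30
Jan 12, 83 sold [LIFO — newest first]: 83 @ $16.30 = $1,352.90
Jan 17, 525 sold [LIFO — newest first]: 305 @ $19.15 + 220 @ $15.80 = $9,316.75
Total COGS = $2,070.30 + $1,352.90 + $9,316.75 = $12,739.95
Ending inventory: 56 @ $15.50 + 38 @ $15.45 + 62 @ $16.30 + 113 @ $15.80 = $4,251.10
Check: goods available $16,991.05 = COGS $12,739.95 + ending $4,251.10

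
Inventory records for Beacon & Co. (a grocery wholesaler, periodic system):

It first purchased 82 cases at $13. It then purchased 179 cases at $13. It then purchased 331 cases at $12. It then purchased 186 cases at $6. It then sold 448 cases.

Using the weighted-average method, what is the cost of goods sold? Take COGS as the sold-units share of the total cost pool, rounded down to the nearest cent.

Sale 1, sell 448: 448/778 × $8,481.00 → $4,883.66
Ending inventory (cost pool remaining) = $3,597.34

COGS = $4,883.66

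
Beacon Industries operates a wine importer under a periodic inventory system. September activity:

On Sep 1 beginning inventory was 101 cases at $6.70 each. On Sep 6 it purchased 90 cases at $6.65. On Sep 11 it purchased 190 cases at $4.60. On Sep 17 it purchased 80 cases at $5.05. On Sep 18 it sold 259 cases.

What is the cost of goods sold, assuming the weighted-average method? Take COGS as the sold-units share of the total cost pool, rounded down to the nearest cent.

COGS = $1,434.44

Sep 18, sell 259: 259/461 × $2,553.20 → $1,434.44
Ending inventory (cost pool remaining) = $1,118.76
Check: goods available $2,553.20 = COGS $1,434.44 + ending $1,118.76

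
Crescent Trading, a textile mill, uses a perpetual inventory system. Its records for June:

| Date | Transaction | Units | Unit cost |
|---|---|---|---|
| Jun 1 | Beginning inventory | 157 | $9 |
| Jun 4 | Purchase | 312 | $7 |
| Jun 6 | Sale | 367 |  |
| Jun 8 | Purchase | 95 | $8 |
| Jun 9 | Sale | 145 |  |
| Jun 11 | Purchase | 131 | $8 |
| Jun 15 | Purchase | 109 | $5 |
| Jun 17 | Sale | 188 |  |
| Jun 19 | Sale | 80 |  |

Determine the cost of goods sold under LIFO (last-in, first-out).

Jun 6, 367 sold [LIFO — newest first]: 312 @ $7 + 55 @ $9 = $2,679
Jun 9, 145 sold [LIFO — newest first]: 95 @ $8 + 50 @ $9 = $1,210
Jun 17, 188 sold [LIFO — newest first]: 109 @ $5 + 79 @ $8 = $1,177
Jun 19, 80 sold [LIFO — newest first]: 52 @ $8 + 28 @ $9 = $668
Total COGS = $2,679 + $1,210 + $1,177 + $668 = $5,734
Ending inventory: 24 @ $9 = $216

COGS = $5,734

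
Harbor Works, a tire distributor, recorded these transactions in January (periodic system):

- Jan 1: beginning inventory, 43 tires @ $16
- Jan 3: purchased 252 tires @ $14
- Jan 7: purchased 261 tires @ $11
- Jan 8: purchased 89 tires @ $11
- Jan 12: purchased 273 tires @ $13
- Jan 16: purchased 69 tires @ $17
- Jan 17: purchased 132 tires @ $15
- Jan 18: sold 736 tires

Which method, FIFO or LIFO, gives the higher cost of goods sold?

LIFO

FIFO COGS: 43 @ $16 + 252 @ $14 + 261 @ $11 + 89 @ $11 + 91 @ $13 = $9,249
LIFO COGS: 132 @ $15 + 69 @ $17 + 273 @ $13 + 89 @ $11 + 173 @ $11 = $9,584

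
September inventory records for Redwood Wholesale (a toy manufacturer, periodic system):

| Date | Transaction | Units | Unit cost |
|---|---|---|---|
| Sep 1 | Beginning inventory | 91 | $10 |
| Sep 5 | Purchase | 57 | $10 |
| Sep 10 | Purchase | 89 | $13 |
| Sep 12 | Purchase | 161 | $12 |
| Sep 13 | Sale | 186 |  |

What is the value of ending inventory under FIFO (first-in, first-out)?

Sep 13, 186 sold [FIFO — oldest first]: 91 @ $10 + 57 @ $10 + 38 @ $13 = $1,974
Ending inventory: 51 @ $13 + 161 @ $12 = $2,595
Check: goods available $4,569 = COGS $1,974 + ending $2,595

Ending inventory = $2,595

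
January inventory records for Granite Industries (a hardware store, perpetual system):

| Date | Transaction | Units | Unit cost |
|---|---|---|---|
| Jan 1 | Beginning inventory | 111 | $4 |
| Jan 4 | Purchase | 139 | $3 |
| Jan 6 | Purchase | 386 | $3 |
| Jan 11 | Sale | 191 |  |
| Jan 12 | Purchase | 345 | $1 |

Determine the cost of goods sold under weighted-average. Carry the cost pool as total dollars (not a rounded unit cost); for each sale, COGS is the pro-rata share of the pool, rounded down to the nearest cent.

After Jan 1: 111 on hand, pool $444.00 (≈ $4.0000 each)
After Jan 4: 250 on hand, pool $861.00 (≈ $3.4440 each)
After Jan 6: 636 on hand, pool $2,019.00 (≈ $3.1745 each)
Jan 11, sell 191: 191/636 × $2,019.00 → $606.33
After Jan 12: 790 on hand, pool $1,757.67 (≈ $2.2249 each)
Ending inventory (cost pool remaining) = $1,757.67

COGS = $606.33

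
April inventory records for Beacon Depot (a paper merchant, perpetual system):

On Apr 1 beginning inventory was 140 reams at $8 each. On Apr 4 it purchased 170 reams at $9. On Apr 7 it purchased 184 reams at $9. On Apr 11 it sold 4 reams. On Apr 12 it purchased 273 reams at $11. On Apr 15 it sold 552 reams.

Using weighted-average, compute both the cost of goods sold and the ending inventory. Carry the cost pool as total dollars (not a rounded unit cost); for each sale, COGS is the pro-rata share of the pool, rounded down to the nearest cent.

After Apr 1: 140 on hand, pool $1,120.00 (≈ $8.0000 each)
After Apr 4: 310 on hand, pool $2,650.00 (≈ $8.5484 each)
After Apr 7: 494 on hand, pool $4,306.00 (≈ $8.7166 each)
Apr 11, sell 4: 4/494 × $4,306.00 → $34.86
After Apr 12: 763 on hand, pool $7,274.14 (≈ $9.5336 each)
Apr 15, sell 552: 552/763 × $7,274.14 → $5,262.54
Total COGS = $34.86 + $5,262.54 = $5,297.40
Ending inventory (cost pool remaining) = $2,011.60

COGS = $5,297.40; ending inventory = $2,011.60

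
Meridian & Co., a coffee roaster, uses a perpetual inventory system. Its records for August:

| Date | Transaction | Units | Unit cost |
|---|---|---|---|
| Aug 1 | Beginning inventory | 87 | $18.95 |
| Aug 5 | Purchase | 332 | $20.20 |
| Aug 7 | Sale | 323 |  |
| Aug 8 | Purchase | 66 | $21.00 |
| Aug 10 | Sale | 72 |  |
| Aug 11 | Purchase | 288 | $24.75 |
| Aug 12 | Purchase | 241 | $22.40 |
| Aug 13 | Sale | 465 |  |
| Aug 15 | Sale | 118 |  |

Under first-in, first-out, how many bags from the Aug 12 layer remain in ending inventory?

36

Aug 7, 323 sold [FIFO — oldest first]: 87 @ $18.95 + 236 @ $20.20 = $6,415.85
Aug 10, 72 sold [FIFO — oldest first]: 72 @ $20.20 = $1,454.40
Aug 13, 465 sold [FIFO — oldest first]: 24 @ $20.20 + 66 @ $21.00 + 288 @ $24.75 + 87 @ $22.40 = $10,947.60
Aug 15, 118 sold [FIFO — oldest first]: 118 @ $22.40 = $2,643.20
Total COGS = $6,415.85 + $1,454.40 + $10,947.60 + $2,643.20 = $21,461.05
Ending inventory: 36 @ $22.40 = $806.40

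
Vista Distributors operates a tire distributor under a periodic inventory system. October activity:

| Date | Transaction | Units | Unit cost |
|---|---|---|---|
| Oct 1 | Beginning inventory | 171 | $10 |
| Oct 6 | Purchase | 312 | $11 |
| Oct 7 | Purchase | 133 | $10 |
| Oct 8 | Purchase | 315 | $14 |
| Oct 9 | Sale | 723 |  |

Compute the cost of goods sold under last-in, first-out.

COGS = $8,765

Oct 9, 723 sold [LIFO — newest first]: 315 @ $14 + 133 @ $10 + 275 @ $11 = $8,765
Ending inventory: 171 @ $10 + 37 @ $11 = $2,117
Check: goods available $10,882 = COGS $8,765 + ending $2,117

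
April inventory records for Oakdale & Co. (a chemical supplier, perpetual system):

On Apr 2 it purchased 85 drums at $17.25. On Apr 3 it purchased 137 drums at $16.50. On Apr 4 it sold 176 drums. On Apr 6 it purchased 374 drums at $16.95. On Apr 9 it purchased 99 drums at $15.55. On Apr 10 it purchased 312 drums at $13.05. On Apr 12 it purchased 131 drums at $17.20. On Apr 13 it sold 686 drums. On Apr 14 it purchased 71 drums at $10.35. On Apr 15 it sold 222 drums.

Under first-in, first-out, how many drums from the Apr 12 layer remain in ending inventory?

Apr 4, 176 sold [FIFO — oldest first]: 85 @ $17.25 + 91 @ $16.50 = $2,967.75
Apr 13, 686 sold [FIFO — oldest first]: 46 @ $16.50 + 374 @ $16.95 + 99 @ $15.55 + 167 @ $13.05 = $10,817.10
Apr 15, 222 sold [FIFO — oldest first]: 145 @ $13.05 + 77 @ $17.20 = $3,216.65
Total COGS = $2,967.75 + $10,817.10 + $3,216.65 = $17,001.50
Ending inventory: 54 @ $17.20 + 71 @ $10.35 = $1,663.65

54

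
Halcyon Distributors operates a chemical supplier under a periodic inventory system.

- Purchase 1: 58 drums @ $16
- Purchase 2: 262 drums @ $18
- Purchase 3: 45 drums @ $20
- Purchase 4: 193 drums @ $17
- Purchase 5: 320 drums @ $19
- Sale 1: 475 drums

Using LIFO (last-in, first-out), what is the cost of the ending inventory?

Ending inventory = $7,190

Sale 1 (475) [LIFO — newest first]: 320 @ $19 + 155 @ $17 = $8,715
Ending inventory: 58 @ $16 + 262 @ $18 + 45 @ $20 + 38 @ $17 = $7,190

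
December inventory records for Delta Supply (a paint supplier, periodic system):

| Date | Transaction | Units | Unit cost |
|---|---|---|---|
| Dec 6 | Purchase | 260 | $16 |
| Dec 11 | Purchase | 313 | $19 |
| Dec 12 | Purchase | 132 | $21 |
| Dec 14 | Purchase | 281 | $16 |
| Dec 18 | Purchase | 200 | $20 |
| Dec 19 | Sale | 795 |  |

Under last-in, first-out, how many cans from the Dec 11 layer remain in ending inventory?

Dec 19, 795 sold [LIFO — newest first]: 200 @ $20 + 281 @ $16 + 132 @ $21 + 182 @ $19 = $14,726
Ending inventory: 260 @ $16 + 131 @ $19 = $6,649
Check: goods available $21,375 = COGS $14,726 + ending $6,649

131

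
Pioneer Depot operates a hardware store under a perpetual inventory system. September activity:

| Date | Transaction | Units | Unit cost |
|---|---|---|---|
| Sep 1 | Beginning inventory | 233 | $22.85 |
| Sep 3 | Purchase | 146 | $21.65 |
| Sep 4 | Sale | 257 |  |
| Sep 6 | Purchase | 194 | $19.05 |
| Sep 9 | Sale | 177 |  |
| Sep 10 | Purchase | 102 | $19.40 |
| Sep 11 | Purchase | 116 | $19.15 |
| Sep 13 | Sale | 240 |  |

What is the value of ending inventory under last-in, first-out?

Sep 4, 257 sold [LIFO — newest first]: 146 @ $21.65 + 111 @ $22.85 = $5,697.25
Sep 9, 177 sold [LIFO — newest first]: 177 @ $19.05 = $3,371.85
Sep 13, 240 sold [LIFO — newest first]: 116 @ $19.15 + 102 @ $19.40 + 17 @ $19.05 + 5 @ $22.85 = $4,638.30
Total COGS = $5,697.25 + $3,371.85 + $4,638.30 = $13,707.40
Ending inventory: 117 @ $22.85 = $2,673.45
Check: goods available $16,380.85 = COGS $13,707.40 + ending $2,673.45

Ending inventory = $2,673.45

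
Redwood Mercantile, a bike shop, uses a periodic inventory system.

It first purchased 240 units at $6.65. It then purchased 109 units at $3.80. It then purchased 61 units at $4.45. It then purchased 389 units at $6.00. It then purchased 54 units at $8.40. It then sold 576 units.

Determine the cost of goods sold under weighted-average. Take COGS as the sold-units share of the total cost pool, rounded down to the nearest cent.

Sale 1, sell 576: 576/853 × $5,069.25 → $3,423.08
Ending inventory (cost pool remaining) = $1,646.17

COGS = $3,423.08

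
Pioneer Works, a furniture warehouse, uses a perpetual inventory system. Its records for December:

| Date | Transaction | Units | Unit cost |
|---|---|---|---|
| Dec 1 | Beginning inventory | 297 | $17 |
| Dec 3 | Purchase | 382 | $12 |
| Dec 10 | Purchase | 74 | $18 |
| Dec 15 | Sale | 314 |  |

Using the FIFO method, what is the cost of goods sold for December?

COGS = $5,253

Dec 15, 314 sold [FIFO — oldest first]: 297 @ $17 + 17 @ $12 = $5,253
Ending inventory: 365 @ $12 + 74 @ $18 = $5,712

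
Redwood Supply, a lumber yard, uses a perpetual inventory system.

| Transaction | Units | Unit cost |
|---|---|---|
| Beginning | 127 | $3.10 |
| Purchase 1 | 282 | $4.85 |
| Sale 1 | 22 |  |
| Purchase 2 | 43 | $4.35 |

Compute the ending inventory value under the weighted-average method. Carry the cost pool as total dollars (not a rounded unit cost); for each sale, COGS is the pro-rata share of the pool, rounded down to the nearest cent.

Ending inventory = $1,853.71

After Beginning: 127 on hand, pool $393.70 (≈ $3.1000 each)
After Purchase 1: 409 on hand, pool $1,761.40 (≈ $4.3066 each)
Sale 1, sell 22: 22/409 × $1,761.40 → $94.74
After Purchase 2: 430 on hand, pool $1,853.71 (≈ $4.3110 each)
Ending inventory (cost pool remaining) = $1,853.71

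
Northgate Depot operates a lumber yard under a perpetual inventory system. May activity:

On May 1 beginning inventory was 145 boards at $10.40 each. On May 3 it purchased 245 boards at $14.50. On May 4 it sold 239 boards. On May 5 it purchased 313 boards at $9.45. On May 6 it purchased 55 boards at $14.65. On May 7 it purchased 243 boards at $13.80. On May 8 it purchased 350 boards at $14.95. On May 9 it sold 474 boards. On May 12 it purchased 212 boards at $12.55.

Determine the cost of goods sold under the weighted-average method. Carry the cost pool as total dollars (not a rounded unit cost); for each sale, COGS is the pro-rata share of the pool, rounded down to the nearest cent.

After May 1: 145 on hand, pool $1,508.00 (≈ $10.4000 each)
After May 3: 390 on hand, pool $5,060.50 (≈ $12.9756 each)
May 4, sell 239: 239/390 × $5,060.50 → $3,101.17
After May 5: 464 on hand, pool $4,917.18 (≈ $10.5974 each)
After May 6: 519 on hand, pool $5,722.93 (≈ $11.0268 each)
After May 7: 762 on hand, pool $9,076.33 (≈ $11.9112 each)
After May 8: 1112 on hand, pool $14,308.83 (≈ $12.8677 each)
May 9, sell 474: 474/1112 × $14,308.83 → $6,099.26
After May 12: 850 on hand, pool $10,870.17 (≈ $12.7884 each)
Total COGS = $3,101.17 + $6,099.26 = $9,200.43
Ending inventory (cost pool remaining) = $10,870.17

COGS = $9,200.43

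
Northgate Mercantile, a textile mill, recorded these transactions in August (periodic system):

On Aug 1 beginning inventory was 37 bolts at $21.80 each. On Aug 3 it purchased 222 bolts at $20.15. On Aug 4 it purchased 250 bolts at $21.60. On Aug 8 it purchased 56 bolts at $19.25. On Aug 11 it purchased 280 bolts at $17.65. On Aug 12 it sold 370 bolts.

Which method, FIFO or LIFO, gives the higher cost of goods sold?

FIFO COGS: 37 @ $21.80 + 222 @ $20.15 + 111 @ $21.60 = $7,677.50
LIFO COGS: 280 @ $17.65 + 56 @ $19.25 + 34 @ $21.60 = $6,754.40

FIFO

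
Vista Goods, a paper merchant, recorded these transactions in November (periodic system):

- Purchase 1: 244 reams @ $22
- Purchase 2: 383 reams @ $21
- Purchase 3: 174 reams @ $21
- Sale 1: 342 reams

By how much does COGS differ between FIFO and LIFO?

FIFO COGS: 244 @ $22 + 98 @ $21 = $7,426
LIFO COGS: 174 @ $21 + 168 @ $21 = $7,182
Difference = |$7,426 − $7,182| = $244

$244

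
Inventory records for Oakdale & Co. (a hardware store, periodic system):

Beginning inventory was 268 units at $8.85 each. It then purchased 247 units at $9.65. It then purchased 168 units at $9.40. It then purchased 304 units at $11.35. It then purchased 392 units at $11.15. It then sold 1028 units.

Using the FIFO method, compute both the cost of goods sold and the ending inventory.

Sale 1 (1028) [FIFO — oldest first]: 268 @ $8.85 + 247 @ $9.65 + 168 @ $9.40 + 304 @ $11.35 + 41 @ $11.15 = $10,242.10
Ending inventory: 351 @ $11.15 = $3,913.65
Check: goods available $14,155.75 = COGS $10,242.10 + ending $3,913.65

COGS = $10,242.10; ending inventory = $3,913.65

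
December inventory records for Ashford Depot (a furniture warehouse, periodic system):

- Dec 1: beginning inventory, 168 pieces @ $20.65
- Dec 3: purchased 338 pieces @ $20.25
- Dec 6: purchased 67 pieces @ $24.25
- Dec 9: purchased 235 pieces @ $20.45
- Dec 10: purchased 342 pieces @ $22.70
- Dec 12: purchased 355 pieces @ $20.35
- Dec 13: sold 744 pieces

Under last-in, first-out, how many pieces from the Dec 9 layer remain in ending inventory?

Dec 13, 744 sold [LIFO — newest first]: 355 @ $20.35 + 342 @ $22.70 + 47 @ $20.45 = $15,948.80
Ending inventory: 168 @ $20.65 + 338 @ $20.25 + 67 @ $24.25 + 188 @ $20.45 = $15,783.05

188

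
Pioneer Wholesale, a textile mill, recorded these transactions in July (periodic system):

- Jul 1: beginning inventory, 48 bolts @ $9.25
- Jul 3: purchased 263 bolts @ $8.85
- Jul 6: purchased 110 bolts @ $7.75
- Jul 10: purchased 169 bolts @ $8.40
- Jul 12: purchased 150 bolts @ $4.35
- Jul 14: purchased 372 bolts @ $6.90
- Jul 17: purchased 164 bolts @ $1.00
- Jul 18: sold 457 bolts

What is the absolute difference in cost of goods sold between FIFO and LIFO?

FIFO COGS: 48 @ $9.25 + 263 @ $8.85 + 110 @ $7.75 + 36 @ $8.40 = $3,926.45
LIFO COGS: 164 @ $1.00 + 293 @ $6.90 = $2,185.70
Difference = |$3,926.45 − $2,185.70| = $1,740.75

$1,740.75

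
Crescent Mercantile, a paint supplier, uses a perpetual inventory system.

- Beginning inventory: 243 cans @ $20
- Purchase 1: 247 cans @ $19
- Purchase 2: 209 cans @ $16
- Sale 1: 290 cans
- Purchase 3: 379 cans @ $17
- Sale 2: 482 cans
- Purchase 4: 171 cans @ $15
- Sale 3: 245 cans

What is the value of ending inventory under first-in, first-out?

Sale 1 (290) [FIFO — oldest first]: 243 @ $20 + 47 @ $19 = $5,753
Sale 2 (482) [FIFO — oldest first]: 200 @ $19 + 209 @ $16 + 73 @ $17 = $8,385
Sale 3 (245) [FIFO — oldest first]: 245 @ $17 = $4,165
Total COGS = $5,753 + $8,385 + $4,165 = $18,303
Ending inventory: 61 @ $17 + 171 @ $15 = $3,602
Check: goods available $21,905 = COGS $18,303 + ending $3,602

Ending inventory = $3,602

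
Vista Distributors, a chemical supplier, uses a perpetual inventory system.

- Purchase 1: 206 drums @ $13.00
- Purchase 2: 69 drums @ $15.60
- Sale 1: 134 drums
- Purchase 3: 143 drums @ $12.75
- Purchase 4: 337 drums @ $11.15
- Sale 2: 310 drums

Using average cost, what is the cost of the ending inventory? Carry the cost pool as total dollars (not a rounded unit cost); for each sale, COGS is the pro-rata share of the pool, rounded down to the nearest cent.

After Purchase 1: 206 on hand, pool $2,678.00 (≈ $13.0000 each)
After Purchase 2: 275 on hand, pool $3,754.40 (≈ $13.6524 each)
Sale 1, sell 134: 134/275 × $3,754.40 → $1,829.41
After Purchase 3: 284 on hand, pool $3,748.24 (≈ $13.1980 each)
After Purchase 4: 621 on hand, pool $7,505.79 (≈ $12.0866 each)
Sale 2, sell 310: 310/621 × $7,505.79 → $3,746.85
Total COGS = $1,829.41 + $3,746.85 = $5,576.26
Ending inventory (cost pool remaining) = $3,758.94
Check: goods available $9,335.20 = COGS $5,576.26 + ending $3,758.94

Ending inventory = $3,758.94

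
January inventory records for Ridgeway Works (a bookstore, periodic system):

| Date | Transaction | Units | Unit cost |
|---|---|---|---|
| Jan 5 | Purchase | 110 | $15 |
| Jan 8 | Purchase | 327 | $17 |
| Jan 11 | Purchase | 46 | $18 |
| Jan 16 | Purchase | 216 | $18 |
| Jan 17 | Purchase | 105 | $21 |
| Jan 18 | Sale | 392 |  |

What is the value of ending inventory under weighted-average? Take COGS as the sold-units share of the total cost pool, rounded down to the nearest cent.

Jan 18, sell 392: 392/804 × $14,130.00 → $6,889.25
Ending inventory (cost pool remaining) = $7,240.75
Check: goods available $14,130.00 = COGS $6,889.25 + ending $7,240.75

Ending inventory = $7,240.75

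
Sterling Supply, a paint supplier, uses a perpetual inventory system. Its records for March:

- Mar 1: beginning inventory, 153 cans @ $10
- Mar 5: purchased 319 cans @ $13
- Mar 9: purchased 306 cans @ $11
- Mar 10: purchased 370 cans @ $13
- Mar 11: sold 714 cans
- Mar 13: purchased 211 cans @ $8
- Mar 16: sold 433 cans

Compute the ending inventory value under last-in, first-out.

Ending inventory = $2,297

Mar 11, 714 sold [LIFO — newest first]: 370 @ $13 + 306 @ $11 + 38 @ $13 = $8,670
Mar 16, 433 sold [LIFO — newest first]: 211 @ $8 + 222 @ $13 = $4,574
Total COGS = $8,670 + $4,574 = $13,244
Ending inventory: 153 @ $10 + 59 @ $13 = $2,297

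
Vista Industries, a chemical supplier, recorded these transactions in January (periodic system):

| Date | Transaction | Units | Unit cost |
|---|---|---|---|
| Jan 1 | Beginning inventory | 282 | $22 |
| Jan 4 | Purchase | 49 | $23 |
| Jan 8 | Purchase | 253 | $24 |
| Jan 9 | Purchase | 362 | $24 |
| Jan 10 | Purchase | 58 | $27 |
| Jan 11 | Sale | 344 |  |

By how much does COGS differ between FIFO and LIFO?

$787

FIFO COGS: 282 @ $22 + 49 @ $23 + 13 @ $24 = $7,643
LIFO COGS: 58 @ $27 + 286 @ $24 = $8,430
Difference = |$7,643 − $8,430| = $787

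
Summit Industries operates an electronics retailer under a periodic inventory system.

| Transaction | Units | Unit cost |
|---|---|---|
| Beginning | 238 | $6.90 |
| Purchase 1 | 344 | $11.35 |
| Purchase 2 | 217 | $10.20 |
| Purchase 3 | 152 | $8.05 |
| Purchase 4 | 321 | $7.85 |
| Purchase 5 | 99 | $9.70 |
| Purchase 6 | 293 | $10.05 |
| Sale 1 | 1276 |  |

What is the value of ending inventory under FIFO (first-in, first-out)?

Ending inventory = $3,866.15

Sale 1 (1276) [FIFO — oldest first]: 238 @ $6.90 + 344 @ $11.35 + 217 @ $10.20 + 152 @ $8.05 + 321 @ $7.85 + 4 @ $9.70 = $11,542.25
Ending inventory: 95 @ $9.70 + 293 @ $10.05 = $3,866.15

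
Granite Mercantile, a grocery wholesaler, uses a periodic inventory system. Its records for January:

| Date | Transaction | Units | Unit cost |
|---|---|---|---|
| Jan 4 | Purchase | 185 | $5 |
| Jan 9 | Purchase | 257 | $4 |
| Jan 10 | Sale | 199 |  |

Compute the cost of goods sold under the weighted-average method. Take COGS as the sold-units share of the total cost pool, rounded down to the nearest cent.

COGS = $879.29

Jan 10, sell 199: 199/442 × $1,953.00 → $879.29
Ending inventory (cost pool remaining) = $1,073.71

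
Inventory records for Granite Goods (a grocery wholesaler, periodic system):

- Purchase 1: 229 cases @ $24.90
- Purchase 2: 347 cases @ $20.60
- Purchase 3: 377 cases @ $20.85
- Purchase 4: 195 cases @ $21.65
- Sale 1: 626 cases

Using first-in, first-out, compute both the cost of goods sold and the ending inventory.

Sale 1 (626) [FIFO — oldest first]: 229 @ $24.90 + 347 @ $20.60 + 50 @ $20.85 = $13,892.80
Ending inventory: 327 @ $20.85 + 195 @ $21.65 = $11,039.70
Check: goods available $24,932.50 = COGS $13,892.80 + ending $11,039.70

COGS = $13,892.80; ending inventory = $11,039.70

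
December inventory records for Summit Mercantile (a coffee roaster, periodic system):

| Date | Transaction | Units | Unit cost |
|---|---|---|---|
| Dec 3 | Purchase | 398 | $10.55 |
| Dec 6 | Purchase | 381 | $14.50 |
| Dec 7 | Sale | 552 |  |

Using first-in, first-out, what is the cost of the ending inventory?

Dec 7, 552 sold [FIFO — oldest first]: 398 @ $10.55 + 154 @ $14.50 = $6,431.90
Ending inventory: 227 @ $14.50 = $3,291.50

Ending inventory = $3,291.50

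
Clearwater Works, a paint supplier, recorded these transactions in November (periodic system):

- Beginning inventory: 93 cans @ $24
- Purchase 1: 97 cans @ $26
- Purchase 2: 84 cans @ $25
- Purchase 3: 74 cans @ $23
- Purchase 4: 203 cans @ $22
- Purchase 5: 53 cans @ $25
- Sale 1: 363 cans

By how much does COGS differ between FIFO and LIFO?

$568

FIFO COGS: 93 @ $24 + 97 @ $26 + 84 @ $25 + 74 @ $23 + 15 @ $22 = $8,886
LIFO COGS: 53 @ $25 + 203 @ $22 + 74 @ $23 + 33 @ $25 = $8,318
Difference = |$8,886 − $8,318| = $568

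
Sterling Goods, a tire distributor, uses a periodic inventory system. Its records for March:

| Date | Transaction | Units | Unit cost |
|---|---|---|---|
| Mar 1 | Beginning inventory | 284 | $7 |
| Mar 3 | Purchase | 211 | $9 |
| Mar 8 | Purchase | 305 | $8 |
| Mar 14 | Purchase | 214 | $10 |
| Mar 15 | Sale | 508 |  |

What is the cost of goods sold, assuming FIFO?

Mar 15, 508 sold [FIFO — oldest first]: 284 @ $7 + 211 @ $9 + 13 @ $8 = $3,991
Ending inventory: 292 @ $8 + 214 @ $10 = $4,476

COGS = $3,991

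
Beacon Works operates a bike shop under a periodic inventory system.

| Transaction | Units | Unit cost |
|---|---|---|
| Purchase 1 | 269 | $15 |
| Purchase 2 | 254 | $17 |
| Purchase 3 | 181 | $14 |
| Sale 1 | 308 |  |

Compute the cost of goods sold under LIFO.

COGS = $4,693

Sale 1 (308) [LIFO — newest first]: 181 @ $14 + 127 @ $17 = $4,693
Ending inventory: 269 @ $15 + 127 @ $17 = $6,194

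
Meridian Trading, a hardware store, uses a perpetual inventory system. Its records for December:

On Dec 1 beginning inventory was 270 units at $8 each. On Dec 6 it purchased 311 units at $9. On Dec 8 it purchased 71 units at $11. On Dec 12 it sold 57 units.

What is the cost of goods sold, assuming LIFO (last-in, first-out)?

Dec 12, 57 sold [LIFO — newest first]: 57 @ $11 = $627
Ending inventory: 270 @ $8 + 311 @ $9 + 14 @ $11 = $5,113
Check: goods available $5,740 = COGS $627 + ending $5,113

COGS = $627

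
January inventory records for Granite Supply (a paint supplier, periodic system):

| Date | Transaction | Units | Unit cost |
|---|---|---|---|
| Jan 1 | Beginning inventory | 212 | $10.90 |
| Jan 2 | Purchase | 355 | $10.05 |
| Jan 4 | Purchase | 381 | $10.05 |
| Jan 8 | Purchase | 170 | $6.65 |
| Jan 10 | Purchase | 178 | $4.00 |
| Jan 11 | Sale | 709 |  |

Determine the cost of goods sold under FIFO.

COGS = $7,305.65

Jan 11, 709 sold [FIFO — oldest first]: 212 @ $10.90 + 355 @ $10.05 + 142 @ $10.05 = $7,305.65
Ending inventory: 239 @ $10.05 + 170 @ $6.65 + 178 @ $4.00 = $4,244.45
Check: goods available $11,550.10 = COGS $7,305.65 + ending $4,244.45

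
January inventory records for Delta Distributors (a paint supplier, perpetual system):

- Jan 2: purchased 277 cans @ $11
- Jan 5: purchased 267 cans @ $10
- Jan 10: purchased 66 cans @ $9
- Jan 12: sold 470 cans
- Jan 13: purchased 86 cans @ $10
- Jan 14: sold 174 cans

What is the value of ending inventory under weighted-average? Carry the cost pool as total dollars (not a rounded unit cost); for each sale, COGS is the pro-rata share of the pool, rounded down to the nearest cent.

Ending inventory = $531.15

After Jan 2: 277 on hand, pool $3,047.00 (≈ $11.0000 each)
After Jan 5: 544 on hand, pool $5,717.00 (≈ $10.5092 each)
After Jan 10: 610 on hand, pool $6,311.00 (≈ $10.3459 each)
Jan 12, sell 470: 470/610 × $6,311.00 → $4,862.57
After Jan 13: 226 on hand, pool $2,308.43 (≈ $10.2143 each)
Jan 14, sell 174: 174/226 × $2,308.43 → $1,777.28
Total COGS = $4,862.57 + $1,777.28 = $6,639.85
Ending inventory (cost pool remaining) = $531.15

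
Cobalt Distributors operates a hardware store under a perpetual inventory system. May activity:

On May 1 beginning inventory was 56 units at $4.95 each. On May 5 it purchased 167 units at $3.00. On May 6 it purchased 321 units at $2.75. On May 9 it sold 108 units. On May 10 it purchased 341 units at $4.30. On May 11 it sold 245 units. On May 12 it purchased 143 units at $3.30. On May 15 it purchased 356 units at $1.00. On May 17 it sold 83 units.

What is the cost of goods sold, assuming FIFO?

COGS = $1,363.95

May 9, 108 sold [FIFO — oldest first]: 56 @ $4.95 + 52 @ $3.00 = $433.20
May 11, 245 sold [FIFO — oldest first]: 115 @ $3.00 + 130 @ $2.75 = $702.50
May 17, 83 sold [FIFO — oldest first]: 83 @ $2.75 = $228.25
Total COGS = $433.20 + $702.50 + $228.25 = $1,363.95
Ending inventory: 108 @ $2.75 + 341 @ $4.30 + 143 @ $3.30 + 356 @ $1.00 = $2,591.20
Check: goods available $3,955.15 = COGS $1,363.95 + ending $2,591.20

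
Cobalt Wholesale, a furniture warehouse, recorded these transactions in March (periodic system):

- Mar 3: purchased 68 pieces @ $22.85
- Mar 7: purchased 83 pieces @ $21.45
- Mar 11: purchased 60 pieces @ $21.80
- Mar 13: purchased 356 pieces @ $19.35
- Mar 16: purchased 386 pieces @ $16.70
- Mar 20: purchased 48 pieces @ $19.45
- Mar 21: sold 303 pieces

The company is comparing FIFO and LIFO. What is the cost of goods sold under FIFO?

COGS = $6,422.35

FIFO COGS: 68 @ $22.85 + 83 @ $21.45 + 60 @ $21.80 + 92 @ $19.35 = $6,422.35
LIFO COGS: 48 @ $19.45 + 255 @ $16.70 = $5,192.10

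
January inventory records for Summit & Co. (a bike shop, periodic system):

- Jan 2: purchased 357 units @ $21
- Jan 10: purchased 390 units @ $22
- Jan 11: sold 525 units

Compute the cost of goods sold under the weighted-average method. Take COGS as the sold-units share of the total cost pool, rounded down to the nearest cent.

COGS = $11,299.09

Jan 11, sell 525: 525/747 × $16,077.00 → $11,299.09
Ending inventory (cost pool remaining) = $4,777.91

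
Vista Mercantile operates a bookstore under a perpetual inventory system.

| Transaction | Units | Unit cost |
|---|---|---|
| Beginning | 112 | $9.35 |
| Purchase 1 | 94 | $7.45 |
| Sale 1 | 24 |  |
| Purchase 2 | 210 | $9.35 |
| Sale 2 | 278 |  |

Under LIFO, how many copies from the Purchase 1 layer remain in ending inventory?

Sale 1 (24) [LIFO — newest first]: 24 @ $7.45 = $178.80
Sale 2 (278) [LIFO — newest first]: 210 @ $9.35 + 68 @ $7.45 = $2,470.10
Total COGS = $178.80 + $2,470.10 = $2,648.90
Ending inventory: 112 @ $9.35 + 2 @ $7.45 = $1,062.10
Check: goods available $3,711.00 = COGS $2,648.90 + ending $1,062.10

2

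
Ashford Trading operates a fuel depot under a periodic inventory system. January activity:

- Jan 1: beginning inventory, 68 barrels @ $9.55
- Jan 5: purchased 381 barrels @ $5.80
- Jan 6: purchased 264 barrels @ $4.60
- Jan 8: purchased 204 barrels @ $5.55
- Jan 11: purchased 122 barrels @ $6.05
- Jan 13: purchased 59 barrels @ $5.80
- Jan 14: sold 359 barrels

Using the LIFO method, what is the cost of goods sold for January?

COGS = $2,068.20

Jan 14, 359 sold [LIFO — newest first]: 59 @ $5.80 + 122 @ $6.05 + 178 @ $5.55 = $2,068.20
Ending inventory: 68 @ $9.55 + 381 @ $5.80 + 264 @ $4.60 + 26 @ $5.55 = $4,217.90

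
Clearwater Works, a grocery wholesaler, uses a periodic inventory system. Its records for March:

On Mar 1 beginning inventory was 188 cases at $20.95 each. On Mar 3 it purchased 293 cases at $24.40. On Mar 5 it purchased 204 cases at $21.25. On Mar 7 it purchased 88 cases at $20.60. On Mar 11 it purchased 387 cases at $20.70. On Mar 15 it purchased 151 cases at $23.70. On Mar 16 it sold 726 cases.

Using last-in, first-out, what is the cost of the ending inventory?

Ending inventory = $13,297.80

Mar 16, 726 sold [LIFO — newest first]: 151 @ $23.70 + 387 @ $20.70 + 88 @ $20.60 + 100 @ $21.25 = $15,527.40
Ending inventory: 188 @ $20.95 + 293 @ $24.40 + 104 @ $21.25 = $13,297.80
Check: goods available $28,825.20 = COGS $15,527.40 + ending $13,297.80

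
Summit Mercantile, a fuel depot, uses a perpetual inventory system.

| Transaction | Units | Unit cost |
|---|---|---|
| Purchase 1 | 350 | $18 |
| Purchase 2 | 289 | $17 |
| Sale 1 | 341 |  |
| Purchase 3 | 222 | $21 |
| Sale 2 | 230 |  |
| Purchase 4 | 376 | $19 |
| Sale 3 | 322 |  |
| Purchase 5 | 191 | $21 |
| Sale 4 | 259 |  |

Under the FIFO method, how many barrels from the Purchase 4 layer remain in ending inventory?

Sale 1 (341) [FIFO — oldest first]: 341 @ $18 = $6,138
Sale 2 (230) [FIFO — oldest first]: 9 @ $18 + 221 @ $17 = $3,919
Sale 3 (322) [FIFO — oldest first]: 68 @ $17 + 222 @ $21 + 32 @ $19 = $6,426
Sale 4 (259) [FIFO — oldest first]: 259 @ $19 = $4,921
Total COGS = $6,138 + $3,919 + $6,426 + $4,921 = $21,404
Ending inventory: 85 @ $19 + 191 @ $21 = $5,626
Check: goods available $27,030 = COGS $21,404 + ending $5,626

85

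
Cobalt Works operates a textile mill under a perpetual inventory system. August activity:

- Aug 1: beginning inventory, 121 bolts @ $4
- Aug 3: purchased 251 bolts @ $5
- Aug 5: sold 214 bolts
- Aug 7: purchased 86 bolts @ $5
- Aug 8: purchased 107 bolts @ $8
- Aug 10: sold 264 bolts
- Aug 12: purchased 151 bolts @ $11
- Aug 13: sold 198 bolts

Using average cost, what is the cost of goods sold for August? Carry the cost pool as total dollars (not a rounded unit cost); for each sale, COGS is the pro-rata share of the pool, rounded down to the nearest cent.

COGS = $4,322.49

After Aug 1: 121 on hand, pool $484.00 (≈ $4.0000 each)
After Aug 3: 372 on hand, pool $1,739.00 (≈ $4.6747 each)
Aug 5, sell 214: 214/372 × $1,739.00 → $1,000.39
After Aug 7: 244 on hand, pool $1,168.61 (≈ $4.7894 each)
After Aug 8: 351 on hand, pool $2,024.61 (≈ $5.7681 each)
Aug 10, sell 264: 264/351 × $2,024.61 → $1,522.78
After Aug 12: 238 on hand, pool $2,162.83 (≈ $9.0875 each)
Aug 13, sell 198: 198/238 × $2,162.83 → $1,799.32
Total COGS = $1,000.39 + $1,522.78 + $1,799.32 = $4,322.49
Ending inventory (cost pool remaining) = $363.51
Check: goods available $4,686.00 = COGS $4,322.49 + ending $363.51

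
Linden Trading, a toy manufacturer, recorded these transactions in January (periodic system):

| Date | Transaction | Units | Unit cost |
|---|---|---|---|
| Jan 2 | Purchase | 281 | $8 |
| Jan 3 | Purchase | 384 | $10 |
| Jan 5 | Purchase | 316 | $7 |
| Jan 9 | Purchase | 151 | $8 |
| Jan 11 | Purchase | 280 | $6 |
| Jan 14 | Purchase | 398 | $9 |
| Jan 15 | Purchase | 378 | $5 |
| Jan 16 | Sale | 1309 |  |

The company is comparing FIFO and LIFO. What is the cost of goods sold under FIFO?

FIFO COGS: 281 @ $8 + 384 @ $10 + 316 @ $7 + 151 @ $8 + 177 @ $6 = $10,570
LIFO COGS: 378 @ $5 + 398 @ $9 + 280 @ $6 + 151 @ $8 + 102 @ $7 = $9,074

COGS = $10,570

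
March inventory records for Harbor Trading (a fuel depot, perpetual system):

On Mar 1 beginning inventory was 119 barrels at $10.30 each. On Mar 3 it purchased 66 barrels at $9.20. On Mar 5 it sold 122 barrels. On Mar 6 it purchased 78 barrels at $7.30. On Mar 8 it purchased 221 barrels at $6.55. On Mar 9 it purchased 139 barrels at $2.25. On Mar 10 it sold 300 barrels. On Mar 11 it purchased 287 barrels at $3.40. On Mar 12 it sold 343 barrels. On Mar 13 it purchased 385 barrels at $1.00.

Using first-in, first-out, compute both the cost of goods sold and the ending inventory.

COGS = $4,645.40; ending inventory = $878.00

Mar 5, 122 sold [FIFO — oldest first]: 119 @ $10.30 + 3 @ $9.20 = $1,253.30
Mar 10, 300 sold [FIFO — oldest first]: 63 @ $9.20 + 78 @ $7.30 + 159 @ $6.55 = $2,190.45
Mar 12, 343 sold [FIFO — oldest first]: 62 @ $6.55 + 139 @ $2.25 + 142 @ $3.40 = $1,201.65
Total COGS = $1,253.30 + $2,190.45 + $1,201.65 = $4,645.40
Ending inventory: 145 @ $3.40 + 385 @ $1.00 = $878.00
Check: goods available $5,523.40 = COGS $4,645.40 + ending $878.00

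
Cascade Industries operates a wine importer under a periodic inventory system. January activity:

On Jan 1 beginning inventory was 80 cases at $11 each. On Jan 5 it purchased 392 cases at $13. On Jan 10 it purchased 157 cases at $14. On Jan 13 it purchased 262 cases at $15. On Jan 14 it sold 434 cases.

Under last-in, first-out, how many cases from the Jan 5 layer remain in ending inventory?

Jan 14, 434 sold [LIFO — newest first]: 262 @ $15 + 157 @ $14 + 15 @ $13 = $6,323
Ending inventory: 80 @ $11 + 377 @ $13 = $5,781
Check: goods available $12,104 = COGS $6,323 + ending $5,781

377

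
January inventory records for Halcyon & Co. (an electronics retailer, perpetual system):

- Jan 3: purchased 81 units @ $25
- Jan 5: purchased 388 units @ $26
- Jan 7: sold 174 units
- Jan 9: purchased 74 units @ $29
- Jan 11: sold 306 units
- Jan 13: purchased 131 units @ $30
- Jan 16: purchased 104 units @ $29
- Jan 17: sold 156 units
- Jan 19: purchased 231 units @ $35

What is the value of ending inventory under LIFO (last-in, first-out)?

Ending inventory = $12,030

Jan 7, 174 sold [LIFO — newest first]: 174 @ $26 = $4,524
Jan 11, 306 sold [LIFO — newest first]: 74 @ $29 + 214 @ $26 + 18 @ $25 = $8,160
Jan 17, 156 sold [LIFO — newest first]: 104 @ $29 + 52 @ $30 = $4,576
Total COGS = $4,524 + $8,160 + $4,576 = $17,260
Ending inventory: 63 @ $25 + 79 @ $30 + 231 @ $35 = $12,030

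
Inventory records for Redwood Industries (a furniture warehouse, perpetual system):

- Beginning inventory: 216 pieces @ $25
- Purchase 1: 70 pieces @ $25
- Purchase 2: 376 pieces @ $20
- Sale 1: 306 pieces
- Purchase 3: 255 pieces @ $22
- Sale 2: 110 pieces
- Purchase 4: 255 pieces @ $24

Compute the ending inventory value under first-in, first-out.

Ending inventory = $16,650

Sale 1 (306) [FIFO — oldest first]: 216 @ $25 + 70 @ $25 + 20 @ $20 = $7,550
Sale 2 (110) [FIFO — oldest first]: 110 @ $20 = $2,200
Total COGS = $7,550 + $2,200 = $9,750
Ending inventory: 246 @ $20 + 255 @ $22 + 255 @ $24 = $16,650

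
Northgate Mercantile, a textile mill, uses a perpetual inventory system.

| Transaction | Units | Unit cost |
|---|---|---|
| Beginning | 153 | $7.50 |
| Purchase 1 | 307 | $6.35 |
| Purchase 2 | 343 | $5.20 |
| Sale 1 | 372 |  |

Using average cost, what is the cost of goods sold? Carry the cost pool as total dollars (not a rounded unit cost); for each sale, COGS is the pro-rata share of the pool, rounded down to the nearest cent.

After Beginning: 153 on hand, pool $1,147.50 (≈ $7.5000 each)
After Purchase 1: 460 on hand, pool $3,096.95 (≈ $6.7325 each)
After Purchase 2: 803 on hand, pool $4,880.55 (≈ $6.0779 each)
Sale 1, sell 372: 372/803 × $4,880.55 → $2,260.97
Ending inventory (cost pool remaining) = $2,619.58
Check: goods available $4,880.55 = COGS $2,260.97 + ending $2,619.58

COGS = $2,260.97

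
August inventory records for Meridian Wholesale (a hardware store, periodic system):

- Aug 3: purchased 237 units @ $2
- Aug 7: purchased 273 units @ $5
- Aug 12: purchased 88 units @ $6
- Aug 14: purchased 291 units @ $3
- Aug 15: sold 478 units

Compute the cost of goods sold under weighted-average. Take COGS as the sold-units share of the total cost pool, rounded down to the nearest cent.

COGS = $1,742.09

Aug 15, sell 478: 478/889 × $3,240.00 → $1,742.09
Ending inventory (cost pool remaining) = $1,497.91
Check: goods available $3,240.00 = COGS $1,742.09 + ending $1,497.91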